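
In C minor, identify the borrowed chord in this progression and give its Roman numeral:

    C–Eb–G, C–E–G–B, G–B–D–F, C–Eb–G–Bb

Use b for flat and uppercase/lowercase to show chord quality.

Imaj7

C minor has the diatonic set Cm, Ddim, Eb, Fm, G, Ab, Bb (with V from harmonic minor). Of the given chords, C–Eb–G = Cm, G–B–D–F = G7 and C–Eb–G–Bb = Cm7 are diatonic. C–E–G–B doesn't fit — on degree 1 C minor would have Cm (i). Cmaj7 is the degree-1 chord of C major, so it is the borrowed Imaj7.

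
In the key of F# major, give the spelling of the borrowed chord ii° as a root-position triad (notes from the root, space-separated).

G# B D

The root, G#, is scale degree 2 — the same note in F# major and F# minor; only the chord quality changes. Stacking thirds in F# minor on G# gives G#–B–D.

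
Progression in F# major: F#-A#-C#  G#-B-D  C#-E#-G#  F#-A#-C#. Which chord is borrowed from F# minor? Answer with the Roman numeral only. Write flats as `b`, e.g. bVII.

In F# major the diatonic chords are F#, G#m, A#m, B, C#, D#m, E#dim. F#–A#–C# = F# and C#–E#–G# = C# are both diatonic. But G#–B–D is foreign: the diatonic ii on degree 2 is G#m, whereas G#dim comes from F# minor. It is labeled ii°.

ii°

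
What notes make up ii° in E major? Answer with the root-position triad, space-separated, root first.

The root, F#, is scale degree 2 — the same note in E major and E minor; only the chord quality changes. Building the diminished chord from the parallel minor on F#: F#–A–C.

F# A C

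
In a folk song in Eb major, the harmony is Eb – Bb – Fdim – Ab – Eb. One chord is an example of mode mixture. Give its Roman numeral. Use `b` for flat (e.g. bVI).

ii°

The diatonic triads in Eb major are Eb, Fm, Gm, Ab, Bb, Cm, Ddim. Of the given chords, Eb, Bb and Ab are diatonic. But Fdim (F–Ab–Cb) is foreign: the diatonic ii on degree 2 is Fm, whereas Fdim comes from Eb minor. It is labeled ii°.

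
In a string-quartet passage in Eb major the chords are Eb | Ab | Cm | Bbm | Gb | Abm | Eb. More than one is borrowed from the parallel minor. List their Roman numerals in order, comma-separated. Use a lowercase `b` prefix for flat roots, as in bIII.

The diatonic triads in Eb major are Eb, Fm, Gm, Ab, Bb, Cm, Ddim. Eb, Ab and Cm all belong to that set. Bbm (Bb–Db–F) doesn't fit — on degree 5 Eb major would have Bb (V). Bbm is the degree-5 chord of Eb minor, so it is the borrowed v. Gb (Gb–Bb–Db) doesn't fit — on degree 3 Eb major would have Gm (iii). Gb is the degree-3 chord of Eb minor, so it is the borrowed bIII. But Abm (Ab–Cb–Eb) is foreign: the diatonic IV on degree 4 is Ab, whereas Abm comes from Eb minor. It is labeled iv.

v, bIII, iv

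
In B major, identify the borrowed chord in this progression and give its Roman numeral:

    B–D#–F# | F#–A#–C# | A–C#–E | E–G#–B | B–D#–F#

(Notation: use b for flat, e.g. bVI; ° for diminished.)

In B major the diatonic chords are B, C#m, D#m, E, F#, G#m, A#dim. B–D#–F# = B, F#–A#–C# = F# and E–G#–B = E are all diatonic. A–C#–E doesn't fit — on degree 7 B major would have A#dim (vii°). A is the degree-7 chord of B minor, so it is the borrowed bVII.

bVII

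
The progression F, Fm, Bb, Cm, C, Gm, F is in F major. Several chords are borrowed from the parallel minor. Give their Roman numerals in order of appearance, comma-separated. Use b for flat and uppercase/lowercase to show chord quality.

In F major the diatonic chords are F, Gm, Am, Bb, C, Dm, Edim. F, Bb, C and Gm all belong to that set. Fm (F–Ab–C) doesn't fit — on degree 1 F major would have F (I). Fm is the degree-1 chord of F minor, so it is the borrowed i. But Cm (C–Eb–G) is foreign: the diatonic V on degree 5 is C, whereas Cm comes from F minor. It is labeled v.

i, v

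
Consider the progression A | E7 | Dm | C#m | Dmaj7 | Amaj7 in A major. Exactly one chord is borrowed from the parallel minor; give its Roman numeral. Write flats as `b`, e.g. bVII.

A major has the diatonic set A, Bm, C#m, D, E, F#m, G#dim. A, E7, C#m, Dmaj7 and Amaj7 are all diatonic. Dm (D–F–A) is not: scale degree 4 in A major carries D (IV). In A minor the chord on that degree is Dm, so here it functions as iv, borrowed from the parallel minor.

iv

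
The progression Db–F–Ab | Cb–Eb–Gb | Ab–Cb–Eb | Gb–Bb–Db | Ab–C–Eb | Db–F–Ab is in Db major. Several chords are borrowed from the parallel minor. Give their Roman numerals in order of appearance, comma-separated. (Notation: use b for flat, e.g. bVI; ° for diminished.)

bVII, v

In Db major the diatonic chords are Db, Ebm, Fm, Gb, Ab, Bbm, Cdim. Db–F–Ab = Db, Gb–Bb–Db = Gb and Ab–C–Eb = Ab all belong to that set. Cb–Eb–Gb doesn't fit — on degree 7 Db major would have Cdim (vii°). Cb is the degree-7 chord of Db minor, so it is the borrowed bVII. Ab–Cb–Eb doesn't fit — on degree 5 Db major would have Ab (V). Abm is the degree-5 chord of Db minor, so it is the borrowed v.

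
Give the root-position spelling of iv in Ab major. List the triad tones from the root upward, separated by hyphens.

iv is built on scale degree 4, which is Db in both Ab major and its parallel. In Ab minor the chord on Db is Db–Fb–Ab.

Db-Fb-Ab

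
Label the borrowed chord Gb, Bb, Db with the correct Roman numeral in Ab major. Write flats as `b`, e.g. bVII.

The root Gb is the lowered 7th scale degree — diatonically Ab major has G there. Gb–Bb–Db is a major chord — the form found in Ab minor, not the diatonic vii° (Gdim). Borrowed into Ab major it is written bVII.

bVII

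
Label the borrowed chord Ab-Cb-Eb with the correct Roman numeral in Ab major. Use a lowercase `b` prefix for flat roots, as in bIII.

i

The root Ab is the diatonic 1st degree of Ab major; the borrowing shows in the chord quality. Diatonically Ab major has Ab (I) on that degree; Ab–Cb–Eb is instead the minor chord native to Ab minor, so it takes the label i.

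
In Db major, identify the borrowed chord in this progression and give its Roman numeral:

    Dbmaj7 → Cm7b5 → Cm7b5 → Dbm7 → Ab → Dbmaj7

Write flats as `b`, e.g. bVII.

Db major has the diatonic set Db, Ebm, Fm, Gb, Ab, Bbm, Cdim. Dbmaj7, Cm7b5 and Ab all belong to that set. Dbm7 (Db–Fb–Ab–Cb) is not: scale degree 1 in Db major carries Db (I). In Db minor the chord on that degree is Dbm7, so here it functions as i7, borrowed from the parallel minor.

i7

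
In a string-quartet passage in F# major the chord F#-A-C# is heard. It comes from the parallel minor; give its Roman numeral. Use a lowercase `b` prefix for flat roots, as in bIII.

i

F# is scale degree 1 in F# major. F#–A–C# is a minor chord — the form found in F# minor, not the diatonic I (F#). Borrowed into F# major it is written i.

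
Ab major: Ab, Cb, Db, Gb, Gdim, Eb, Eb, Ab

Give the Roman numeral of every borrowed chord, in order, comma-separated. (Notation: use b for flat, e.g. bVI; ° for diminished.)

bIII, bVII

The diatonic triads in Ab major are Ab, Bbm, Cm, Db, Eb, Fm, Gdim. Of the given chords, Ab, Db, Gdim and Eb are diatonic. But Cb (Cb–Eb–Gb) is foreign: the diatonic iii on degree 3 is Cm, whereas Cb comes from Ab minor. It is labeled bIII. Gb (Gb–Bb–Db) doesn't fit — on degree 7 Ab major would have Gdim (vii°). Gb is the degree-7 chord of Ab minor, so it is the borrowed bVII.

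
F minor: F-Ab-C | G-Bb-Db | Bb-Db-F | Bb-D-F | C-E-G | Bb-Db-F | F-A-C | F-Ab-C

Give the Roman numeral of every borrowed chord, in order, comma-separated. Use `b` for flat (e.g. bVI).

IV, I

In F minor (with V from harmonic minor) the diatonic chords are Fm, Gdim, Ab, Bbm, C, Db, Eb. Of the given chords, F–Ab–C = Fm, G–Bb–Db = Gdim, Bb–Db–F = Bbm and C–E–G = C are diatonic. Bb–D–F doesn't fit — on degree 4 F minor would have Bbm (iv). Bb is the degree-4 chord of F major, so it is the borrowed IV. F–A–C is not: scale degree 1 in F minor carries Fm (i). In F major the chord on that degree is F, so here it functions as I, borrowed from the parallel major.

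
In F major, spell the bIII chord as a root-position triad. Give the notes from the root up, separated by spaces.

Ab C Eb

Scale degree 3 in F major is A. bIII uses the lowered form, Ab, taken from F minor. Building the major chord from the parallel minor on Ab: Ab–C–Eb.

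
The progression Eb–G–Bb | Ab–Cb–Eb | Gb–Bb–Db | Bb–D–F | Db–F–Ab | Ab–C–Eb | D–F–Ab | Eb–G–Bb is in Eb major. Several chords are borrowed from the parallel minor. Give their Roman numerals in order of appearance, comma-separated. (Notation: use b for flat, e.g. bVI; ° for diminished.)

iv, bIII, bVII

The diatonic triads in Eb major are Eb, Fm, Gm, Ab, Bb, Cm, Ddim. Of the given chords, Eb–G–Bb = Eb, Bb–D–F = Bb, Ab–C–Eb = Ab and D–F–Ab = Ddim are diatonic. Ab–Cb–Eb doesn't fit — on degree 4 Eb major would have Ab (IV). Abm is the degree-4 chord of Eb minor, so it is the borrowed iv. Gb–Bb–Db is not: scale degree 3 in Eb major carries Gm (iii). In Eb minor the chord on that degree is Gb, so here it functions as bIII, borrowed from the parallel minor. Db–F–Ab is not: scale degree 7 in Eb major carries Ddim (vii°). In Eb minor the chord on that degree is Db, so here it functions as bVII, borrowed from the parallel minor.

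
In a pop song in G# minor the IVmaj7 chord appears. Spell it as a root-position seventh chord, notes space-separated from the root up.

C# E# G# B#

IVmaj7 is built on scale degree 4, which is C# in both G# minor and its parallel. Building the major-seventh chord from the parallel major on C#: C#–E#–G#–B#.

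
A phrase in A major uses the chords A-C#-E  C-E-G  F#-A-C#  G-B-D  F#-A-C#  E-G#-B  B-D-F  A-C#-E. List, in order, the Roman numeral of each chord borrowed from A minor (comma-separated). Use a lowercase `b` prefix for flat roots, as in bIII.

bIII, bVII, ii°

The diatonic triads in A major are A, Bm, C#m, D, E, F#m, G#dim. Of the given chords, A–C#–E = A, F#–A–C# = F#m and E–G#–B = E are diatonic. But C–E–G is foreign: the diatonic iii on degree 3 is C#m, whereas C comes from A minor. It is labeled bIII. G–B–D doesn't fit — on degree 7 A major would have G#dim (vii°). G is the degree-7 chord of A minor, so it is the borrowed bVII. B–D–F doesn't fit — on degree 2 A major would have Bm (ii). Bdim is the degree-2 chord of A minor, so it is the borrowed ii°.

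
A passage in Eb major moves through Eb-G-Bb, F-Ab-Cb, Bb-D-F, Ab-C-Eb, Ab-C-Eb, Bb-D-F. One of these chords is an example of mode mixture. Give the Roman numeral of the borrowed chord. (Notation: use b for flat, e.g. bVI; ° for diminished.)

The diatonic triads in Eb major are Eb, Fm, Gm, Ab, Bb, Cm, Ddim. Eb–G–Bb = Eb, Bb–D–F = Bb and Ab–C–Eb = Ab all belong to that set. F–Ab–Cb is not: scale degree 2 in Eb major carries Fm (ii). In Eb minor the chord on that degree is Fdim, so here it functions as ii°, borrowed from the parallel minor.

ii°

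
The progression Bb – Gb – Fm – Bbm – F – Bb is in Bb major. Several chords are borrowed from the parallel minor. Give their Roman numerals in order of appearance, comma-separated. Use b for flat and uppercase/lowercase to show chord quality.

Bb major has the diatonic set Bb, Cm, Dm, Eb, F, Gm, Adim. Bb and F are both diatonic. Gb (Gb–Bb–Db) doesn't fit — on degree 6 Bb major would have Gm (vi). Gb is the degree-6 chord of Bb minor, so it is the borrowed bVI. Fm (F–Ab–C) is not: scale degree 5 in Bb major carries F (V). In Bb minor the chord on that degree is Fm, so here it functions as v, borrowed from the parallel minor. Bbm (Bb–Db–F) is not: scale degree 1 in Bb major carries Bb (I). In Bb minor the chord on that degree is Bbm, so here it functions as i, borrowed from the parallel minor.

bVI, v, i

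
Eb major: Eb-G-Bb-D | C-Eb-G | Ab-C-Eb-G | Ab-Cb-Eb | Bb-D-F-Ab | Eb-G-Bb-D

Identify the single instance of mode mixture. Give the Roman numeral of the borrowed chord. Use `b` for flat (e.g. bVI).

Eb major has the diatonic set Eb, Fm, Gm, Ab, Bb, Cm, Ddim. Of the given chords, Eb–G–Bb–D = Ebmaj7, C–Eb–G = Cm, Ab–C–Eb–G = Abmaj7 and Bb–D–F–Ab = Bb7 are diatonic. Ab–Cb–Eb is not: scale degree 4 in Eb major carries Ab (IV). In Eb minor the chord on that degree is Abm, so here it functions as iv, borrowed from the parallel minor.

iv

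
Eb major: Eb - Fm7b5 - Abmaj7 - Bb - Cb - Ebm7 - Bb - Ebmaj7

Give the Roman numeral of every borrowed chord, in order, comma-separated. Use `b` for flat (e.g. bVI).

The diatonic triads in Eb major are Eb, Fm, Gm, Ab, Bb, Cm, Ddim. Of the given chords, Eb, Abmaj7, Bb and Ebmaj7 are diatonic. Fm7b5 (F–Ab–Cb–Eb) is not: scale degree 2 in Eb major carries Fm (ii). In Eb minor the chord on that degree is Fm7b5, so here it functions as iiø7, borrowed from the parallel minor. But Cb (Cb–Eb–Gb) is foreign: the diatonic vi on degree 6 is Cm, whereas Cb comes from Eb minor. It is labeled bVI. Ebm7 (Eb–Gb–Bb–Db) doesn't fit — on degree 1 Eb major would have Eb (I). Ebm7 is the degree-1 chord of Eb minor, so it is the borrowed i7.

iiø7, bVI, i7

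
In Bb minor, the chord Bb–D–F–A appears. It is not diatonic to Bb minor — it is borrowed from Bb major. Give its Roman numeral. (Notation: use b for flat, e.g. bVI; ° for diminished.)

Bb is scale degree 1 in Bb minor. Diatonically Bb minor has Bbm (i) on that degree; Bb–D–F–A is instead the major-seventh chord native to Bb major, so it takes the label Imaj7.

Imaj7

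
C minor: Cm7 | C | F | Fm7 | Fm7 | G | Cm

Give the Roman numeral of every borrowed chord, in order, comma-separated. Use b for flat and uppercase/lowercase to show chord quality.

I, IV

C minor has the diatonic set Cm, Ddim, Eb, Fm, G, Ab, Bb (with V from harmonic minor). Cm7, Fm7, G and Cm are all diatonic. But C (C–E–G) is foreign: the diatonic i on degree 1 is Cm, whereas C comes from C major. It is labeled I. F (F–A–C) is not: scale degree 4 in C minor carries Fm (iv). In C major the chord on that degree is F, so here it functions as IV, borrowed from the parallel major.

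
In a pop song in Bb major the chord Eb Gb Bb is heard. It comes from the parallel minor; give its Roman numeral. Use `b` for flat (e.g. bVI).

iv

The root Eb is the diatonic 4th degree of Bb major; the borrowing shows in the chord quality. Eb–Gb–Bb is a minor chord — the form found in Bb minor, not the diatonic IV (Eb). Borrowed into Bb major it is written iv.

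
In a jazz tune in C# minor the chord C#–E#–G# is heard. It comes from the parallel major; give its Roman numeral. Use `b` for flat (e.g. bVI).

I

C# is scale degree 1 in C# minor. Diatonically C# minor has C#m (i) on that degree; C#–E#–G# is instead the major chord native to C# major, so it takes the label I.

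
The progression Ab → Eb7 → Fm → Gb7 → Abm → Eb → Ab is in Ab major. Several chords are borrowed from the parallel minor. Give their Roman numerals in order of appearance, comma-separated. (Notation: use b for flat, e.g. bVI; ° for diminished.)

bVII7, i

In Ab major the diatonic chords are Ab, Bbm, Cm, Db, Eb, Fm, Gdim. Ab, Eb7, Fm and Eb all belong to that set. Gb7 (Gb–Bb–Db–Fb) is not: scale degree 7 in Ab major carries Gdim (vii°). In Ab minor the chord on that degree is Gb7, so here it functions as bVII7, borrowed from the parallel minor. Abm (Ab–Cb–Eb) is not: scale degree 1 in Ab major carries Ab (I). In Ab minor the chord on that degree is Abm, so here it functions as i, borrowed from the parallel minor.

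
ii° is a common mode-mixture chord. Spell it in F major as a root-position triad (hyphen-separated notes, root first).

ii° is built on scale degree 2, which is G in both F major and its parallel. In F minor the chord on G is G–Bb–Db.

G-Bb-Db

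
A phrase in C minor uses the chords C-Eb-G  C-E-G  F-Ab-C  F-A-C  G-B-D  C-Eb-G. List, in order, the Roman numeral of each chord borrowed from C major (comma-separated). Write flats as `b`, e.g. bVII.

I, IV

The diatonic triads in C minor (with V from harmonic minor) are Cm, Ddim, Eb, Fm, G, Ab, Bb. Of the given chords, C–Eb–G = Cm, F–Ab–C = Fm and G–B–D = G are diatonic. C–E–G is not: scale degree 1 in C minor carries Cm (i). In C major the chord on that degree is C, so here it functions as I, borrowed from the parallel major. But F–A–C is foreign: the diatonic iv on degree 4 is Fm, whereas F comes from C major. It is labeled IV.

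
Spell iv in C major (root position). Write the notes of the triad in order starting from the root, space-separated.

F Ab C

The root, F, is scale degree 4 — the same note in C major and C minor; only the chord quality changes. In C minor the chord on F is F–Ab–C.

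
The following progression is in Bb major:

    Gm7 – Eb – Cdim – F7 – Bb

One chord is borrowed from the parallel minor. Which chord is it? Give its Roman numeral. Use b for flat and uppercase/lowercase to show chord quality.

ii°

The diatonic triads in Bb major are Bb, Cm, Dm, Eb, F, Gm, Adim. Of the given chords, Gm7, Eb, F7 and Bb are diatonic. Cdim (C–Eb–Gb) doesn't fit — on degree 2 Bb major would have Cm (ii). Cdim is the degree-2 chord of Bb minor, so it is the borrowed ii°.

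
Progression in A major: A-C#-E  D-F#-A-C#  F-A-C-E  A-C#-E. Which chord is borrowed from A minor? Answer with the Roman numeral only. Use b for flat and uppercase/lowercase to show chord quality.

bVImaj7

The diatonic triads in A major are A, Bm, C#m, D, E, F#m, G#dim. Of the given chords, A–C#–E = A and D–F#–A–C# = Dmaj7 are diatonic. But F–A–C–E is foreign: the diatonic vi on degree 6 is F#m, whereas Fmaj7 comes from A minor. It is labeled bVImaj7.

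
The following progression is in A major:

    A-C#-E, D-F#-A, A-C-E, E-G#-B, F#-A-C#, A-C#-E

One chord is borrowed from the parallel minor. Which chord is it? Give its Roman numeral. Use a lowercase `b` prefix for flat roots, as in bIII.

i

The diatonic triads in A major are A, Bm, C#m, D, E, F#m, G#dim. A–C#–E = A, D–F#–A = D, E–G#–B = E and F#–A–C# = F#m are all diatonic. A–C–E doesn't fit — on degree 1 A major would have A (I). Am is the degree-1 chord of A minor, so it is the borrowed i.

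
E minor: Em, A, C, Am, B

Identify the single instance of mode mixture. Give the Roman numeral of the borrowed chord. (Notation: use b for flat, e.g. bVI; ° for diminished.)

IV

E minor has the diatonic set Em, F#dim, G, Am, B, C, D (with V from harmonic minor). Of the given chords, Em, C, Am and B are diatonic. But A (A–C#–E) is foreign: the diatonic iv on degree 4 is Am, whereas A comes from E major. It is labeled IV.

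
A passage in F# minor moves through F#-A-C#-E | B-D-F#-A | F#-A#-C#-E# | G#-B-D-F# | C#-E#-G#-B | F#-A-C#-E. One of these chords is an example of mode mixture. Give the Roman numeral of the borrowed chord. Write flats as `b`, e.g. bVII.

In F# minor (with V from harmonic minor) the diatonic chords are F#m, G#dim, A, Bm, C#, D, E. F#–A–C#–E = F#m7, B–D–F#–A = Bm7, G#–B–D–F# = G#m7b5 and C#–E#–G#–B = C#7 are all diatonic. F#–A#–C#–E# is not: scale degree 1 in F# minor carries F#m (i). In F# major the chord on that degree is F#maj7, so here it functions as Imaj7, borrowed from the parallel major.

Imaj7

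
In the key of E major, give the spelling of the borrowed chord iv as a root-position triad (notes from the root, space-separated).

A C E

iv is built on scale degree 4, which is A in both E major and its parallel. Building the minor chord from the parallel minor on A: A–C–E.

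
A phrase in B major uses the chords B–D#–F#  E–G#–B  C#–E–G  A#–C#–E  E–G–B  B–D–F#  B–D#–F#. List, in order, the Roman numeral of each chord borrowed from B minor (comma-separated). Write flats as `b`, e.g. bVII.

ii°, iv, i

B major has the diatonic set B, C#m, D#m, E, F#, G#m, A#dim. B–D#–F# = B, E–G#–B = E and A#–C#–E = A#dim are all diatonic. C#–E–G is not: scale degree 2 in B major carries C#m (ii). In B minor the chord on that degree is C#dim, so here it functions as ii°, borrowed from the parallel minor. But E–G–B is foreign: the diatonic IV on degree 4 is E, whereas Em comes from B minor. It is labeled iv. B–D–F# is not: scale degree 1 in B major carries B (I). In B minor the chord on that degree is Bm, so here it functions as i, borrowed from the parallel minor.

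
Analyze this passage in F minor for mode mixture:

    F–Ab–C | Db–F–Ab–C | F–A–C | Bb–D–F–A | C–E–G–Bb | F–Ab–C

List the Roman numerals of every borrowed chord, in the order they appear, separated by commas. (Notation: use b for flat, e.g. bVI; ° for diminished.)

F minor has the diatonic set Fm, Gdim, Ab, Bbm, C, Db, Eb (with V from harmonic minor). Of the given chords, F–Ab–C = Fm, Db–F–Ab–C = Dbmaj7 and C–E–G–Bb = C7 are diatonic. But F–A–C is foreign: the diatonic i on degree 1 is Fm, whereas F comes from F major. It is labeled I. Bb–D–F–A doesn't fit — on degree 4 F minor would have Bbm (iv). Bbmaj7 is the degree-4 chord of F major, so it is the borrowed IVmaj7.

I, IVmaj7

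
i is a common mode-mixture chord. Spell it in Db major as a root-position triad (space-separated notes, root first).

The root, Db, is scale degree 1 — the same note in Db major and Db minor; only the chord quality changes. Stacking thirds in Db minor on Db gives Db–Fb–Ab.

Db Fb Ab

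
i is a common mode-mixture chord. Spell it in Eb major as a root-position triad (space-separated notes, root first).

The root, Eb, is scale degree 1 — the same note in Eb major and Eb minor; only the chord quality changes. In Eb minor the chord on Eb is Eb–Gb–Bb.

Eb Gb Bb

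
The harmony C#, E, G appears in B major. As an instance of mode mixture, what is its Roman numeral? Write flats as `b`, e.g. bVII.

The root C# is the diatonic 2nd degree of B major; the borrowing shows in the chord quality. C#–E–G is a diminished chord — the form found in B minor, not the diatonic ii (C#m). Borrowed into B major it is written ii°.

ii°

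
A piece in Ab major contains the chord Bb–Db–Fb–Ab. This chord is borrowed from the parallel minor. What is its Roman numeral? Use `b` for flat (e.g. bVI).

The root Bb is the diatonic 2nd degree of Ab major; the borrowing shows in the chord quality. Diatonically Ab major has Bbm (ii) on that degree; Bb–Db–Fb–Ab is instead the half-diminished-seventh chord native to Ab minor, so it takes the label iiø7.

iiø7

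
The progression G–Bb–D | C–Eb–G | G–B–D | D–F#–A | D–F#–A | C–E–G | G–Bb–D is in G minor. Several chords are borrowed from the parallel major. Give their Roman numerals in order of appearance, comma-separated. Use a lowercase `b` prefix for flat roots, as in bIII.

I, IV

G minor has the diatonic set Gm, Adim, Bb, Cm, D, Eb, F (with V from harmonic minor). G–Bb–D = Gm, C–Eb–G = Cm and D–F#–A = D are all diatonic. But G–B–D is foreign: the diatonic i on degree 1 is Gm, whereas G comes from G major. It is labeled I. But C–E–G is foreign: the diatonic iv on degree 4 is Cm, whereas C comes from G major. It is labeled IV.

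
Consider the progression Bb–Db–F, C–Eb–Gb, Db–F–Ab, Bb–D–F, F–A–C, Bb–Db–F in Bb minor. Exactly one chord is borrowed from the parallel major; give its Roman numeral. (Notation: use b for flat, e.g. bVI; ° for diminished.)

I

Bb minor has the diatonic set Bbm, Cdim, Db, Ebm, F, Gb, Ab (with V from harmonic minor). Bb–Db–F = Bbm, C–Eb–Gb = Cdim, Db–F–Ab = Db and F–A–C = F are all diatonic. Bb–D–F is not: scale degree 1 in Bb minor carries Bbm (i). In Bb major the chord on that degree is Bb, so here it functions as I, borrowed from the parallel major.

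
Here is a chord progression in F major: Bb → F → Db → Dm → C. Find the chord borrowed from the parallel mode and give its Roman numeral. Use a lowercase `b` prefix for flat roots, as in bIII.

bVI

F major has the diatonic set F, Gm, Am, Bb, C, Dm, Edim. Of the given chords, Bb, F, Dm and C are diatonic. But Db (Db–F–Ab) is foreign: the diatonic vi on degree 6 is Dm, whereas Db comes from F minor. It is labeled bVI.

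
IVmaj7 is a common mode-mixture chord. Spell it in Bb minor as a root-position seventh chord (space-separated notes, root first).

Eb G Bb D

The root, Eb, is scale degree 4 — the same note in Bb minor and Bb major; only the chord quality changes. Building the major-seventh chord from the parallel major on Eb: Eb–G–Bb–D.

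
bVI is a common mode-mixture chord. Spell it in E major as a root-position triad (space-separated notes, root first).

bVI is built on the lowered scale degree 6. In E major degree 6 is C#; lowered it becomes C. Building the major chord from the parallel minor on C: C–E–G.

C E G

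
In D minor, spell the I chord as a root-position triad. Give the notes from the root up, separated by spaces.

The root, D, is scale degree 1 — the same note in D minor and D major; only the chord quality changes. Stacking thirds in D major on D gives D–F#–A.

D F# A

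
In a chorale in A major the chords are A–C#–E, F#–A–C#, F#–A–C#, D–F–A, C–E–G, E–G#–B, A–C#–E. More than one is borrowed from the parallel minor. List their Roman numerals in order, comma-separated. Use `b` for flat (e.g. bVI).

The diatonic triads in A major are A, Bm, C#m, D, E, F#m, G#dim. A–C#–E = A, F#–A–C# = F#m and E–G#–B = E are all diatonic. D–F–A doesn't fit — on degree 4 A major would have D (IV). Dm is the degree-4 chord of A minor, so it is the borrowed iv. C–E–G doesn't fit — on degree 3 A major would have C#m (iii). C is the degree-3 chord of A minor, so it is the borrowed bIII.

iv, bIII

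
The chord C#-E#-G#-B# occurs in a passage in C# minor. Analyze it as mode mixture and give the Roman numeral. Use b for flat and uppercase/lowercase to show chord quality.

Imaj7

The root C# is the diatonic 1st degree of C# minor; the borrowing shows in the chord quality. Diatonically C# minor has C#m (i) on that degree; C#–E#–G#–B# is instead the major-seventh chord native to C# major, so it takes the label Imaj7.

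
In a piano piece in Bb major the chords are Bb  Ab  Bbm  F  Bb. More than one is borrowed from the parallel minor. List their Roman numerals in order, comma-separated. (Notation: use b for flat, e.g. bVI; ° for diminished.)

In Bb major the diatonic chords are Bb, Cm, Dm, Eb, F, Gm, Adim. Bb and F are both diatonic. Ab (Ab–C–Eb) doesn't fit — on degree 7 Bb major would have Adim (vii°). Ab is the degree-7 chord of Bb minor, so it is the borrowed bVII. Bbm (Bb–Db–F) doesn't fit — on degree 1 Bb major would have Bb (I). Bbm is the degree-1 chord of Bb minor, so it is the borrowed i.

bVII, i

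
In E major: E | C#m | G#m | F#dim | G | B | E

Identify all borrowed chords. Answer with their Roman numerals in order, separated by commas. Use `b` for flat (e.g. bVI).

The diatonic triads in E major are E, F#m, G#m, A, B, C#m, D#dim. E, C#m, G#m and B are all diatonic. But F#dim (F#–A–C) is foreign: the diatonic ii on degree 2 is F#m, whereas F#dim comes from E minor. It is labeled ii°. G (G–B–D) is not: scale degree 3 in E major carries G#m (iii). In E minor the chord on that degree is G, so here it functions as bIII, borrowed from the parallel minor.

ii°, bIII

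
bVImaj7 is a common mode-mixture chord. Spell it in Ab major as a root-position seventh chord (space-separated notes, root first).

Scale degree 6 in Ab major is F. bVImaj7 uses the lowered form, Fb, taken from Ab minor. In Ab minor the chord on Fb is Fb–Ab–Cb–Eb.

Fb Ab Cb Eb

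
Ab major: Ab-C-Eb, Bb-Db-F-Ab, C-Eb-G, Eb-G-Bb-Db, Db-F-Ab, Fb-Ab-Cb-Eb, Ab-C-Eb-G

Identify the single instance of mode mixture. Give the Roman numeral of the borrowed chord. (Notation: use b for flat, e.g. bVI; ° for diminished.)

The diatonic triads in Ab major are Ab, Bbm, Cm, Db, Eb, Fm, Gdim. Of the given chords, Ab–C–Eb = Ab, Bb–Db–F–Ab = Bbm7, C–Eb–G = Cm, Eb–G–Bb–Db = Eb7, Db–F–Ab = Db and Ab–C–Eb–G = Abmaj7 are diatonic. Fb–Ab–Cb–Eb is not: scale degree 6 in Ab major carries Fm (vi). In Ab minor the chord on that degree is Fbmaj7, so here it functions as bVImaj7, borrowed from the parallel minor.

bVImaj7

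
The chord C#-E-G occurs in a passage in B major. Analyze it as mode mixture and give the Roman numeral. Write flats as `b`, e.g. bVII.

ii°

The root C# is the diatonic 2nd degree of B major; the borrowing shows in the chord quality. Diatonically B major has C#m (ii) on that degree; C#–E–G is instead the diminished chord native to B minor, so it takes the label ii°.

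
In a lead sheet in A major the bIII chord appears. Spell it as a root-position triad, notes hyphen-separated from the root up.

C-E-G

bIII is built on the lowered scale degree 3. In A major degree 3 is C#; lowered it becomes C. Building the major chord from the parallel minor on C: C–E–G.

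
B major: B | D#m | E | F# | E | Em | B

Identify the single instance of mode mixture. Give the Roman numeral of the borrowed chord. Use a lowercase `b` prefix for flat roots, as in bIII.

The diatonic triads in B major are B, C#m, D#m, E, F#, G#m, A#dim. B, D#m, E and F# are all diatonic. Em (E–G–B) is not: scale degree 4 in B major carries E (IV). In B minor the chord on that degree is Em, so here it functions as iv, borrowed from the parallel minor.

iv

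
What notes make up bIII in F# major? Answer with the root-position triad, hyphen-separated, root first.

A-C#-E

The root of bIII is the lowered 3rd degree: A# becomes A. Stacking thirds in F# minor on A gives A–C#–E.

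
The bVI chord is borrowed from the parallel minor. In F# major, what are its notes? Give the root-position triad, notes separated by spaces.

D F# A

Scale degree 6 in F# major is D#. bVI uses the lowered form, D, taken from F# minor. In F# minor the chord on D is D–F#–A.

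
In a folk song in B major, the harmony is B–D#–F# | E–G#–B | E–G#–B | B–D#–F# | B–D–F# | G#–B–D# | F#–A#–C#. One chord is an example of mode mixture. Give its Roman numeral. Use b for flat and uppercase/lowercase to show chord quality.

i

The diatonic triads in B major are B, C#m, D#m, E, F#, G#m, A#dim. Of the given chords, B–D#–F# = B, E–G#–B = E, G#–B–D# = G#m and F#–A#–C# = F# are diatonic. But B–D–F# is foreign: the diatonic I on degree 1 is B, whereas Bm comes from B minor. It is labeled i.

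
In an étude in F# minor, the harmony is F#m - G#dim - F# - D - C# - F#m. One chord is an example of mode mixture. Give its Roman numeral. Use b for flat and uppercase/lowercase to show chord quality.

I

F# minor has the diatonic set F#m, G#dim, A, Bm, C#, D, E (with V from harmonic minor). F#m, G#dim, D and C# all belong to that set. F# (F#–A#–C#) is not: scale degree 1 in F# minor carries F#m (i). In F# major the chord on that degree is F#, so here it functions as I, borrowed from the parallel major.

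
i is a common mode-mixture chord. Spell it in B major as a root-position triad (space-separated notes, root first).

The root, B, is scale degree 1 — the same note in B major and B minor; only the chord quality changes. In B minor the chord on B is B–D–F#.

B D F#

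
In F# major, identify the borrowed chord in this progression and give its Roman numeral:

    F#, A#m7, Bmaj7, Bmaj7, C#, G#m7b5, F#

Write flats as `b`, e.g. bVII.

iiø7

In F# major the diatonic chords are F#, G#m, A#m, B, C#, D#m, E#dim. Of the given chords, F#, A#m7, Bmaj7 and C# are diatonic. G#m7b5 (G#–B–D–F#) is not: scale degree 2 in F# major carries G#m (ii). In F# minor the chord on that degree is G#m7b5, so here it functions as iiø7, borrowed from the parallel minor.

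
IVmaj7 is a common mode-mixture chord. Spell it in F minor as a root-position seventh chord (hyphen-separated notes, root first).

The root, Bb, is scale degree 4 — the same note in F minor and F major; only the chord quality changes. Building the major-seventh chord from the parallel major on Bb: Bb–D–F–A.

Bb-D-F-A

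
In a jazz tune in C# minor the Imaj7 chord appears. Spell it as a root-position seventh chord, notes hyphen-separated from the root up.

Imaj7 is built on scale degree 1, which is C# in both C# minor and its parallel. In C# major the chord on C# is C#–E#–G#–B#.

C#-E#-G#-B#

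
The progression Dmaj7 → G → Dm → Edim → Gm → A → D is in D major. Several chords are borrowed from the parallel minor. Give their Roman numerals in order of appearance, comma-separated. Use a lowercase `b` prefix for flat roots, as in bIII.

i, ii°, iv

The diatonic triads in D major are D, Em, F#m, G, A, Bm, C#dim. Dmaj7, G, A and D all belong to that set. But Dm (D–F–A) is foreign: the diatonic I on degree 1 is D, whereas Dm comes from D minor. It is labeled i. But Edim (E–G–Bb) is foreign: the diatonic ii on degree 2 is Em, whereas Edim comes from D minor. It is labeled ii°. Gm (G–Bb–D) is not: scale degree 4 in D major carries G (IV). In D minor the chord on that degree is Gm, so here it functions as iv, borrowed from the parallel minor.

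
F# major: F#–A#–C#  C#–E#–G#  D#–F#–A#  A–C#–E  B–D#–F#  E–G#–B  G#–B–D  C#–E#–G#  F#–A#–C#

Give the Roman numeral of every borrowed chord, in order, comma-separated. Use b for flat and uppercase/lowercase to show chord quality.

F# major has the diatonic set F#, G#m, A#m, B, C#, D#m, E#dim. F#–A#–C# = F#, C#–E#–G# = C#, D#–F#–A# = D#m and B–D#–F# = B are all diatonic. But A–C#–E is foreign: the diatonic iii on degree 3 is A#m, whereas A comes from F# minor. It is labeled bIII. But E–G#–B is foreign: the diatonic vii° on degree 7 is E#dim, whereas E comes from F# minor. It is labeled bVII. But G#–B–D is foreign: the diatonic ii on degree 2 is G#m, whereas G#dim comes from F# minor. It is labeled ii°.

bIII, bVII, ii°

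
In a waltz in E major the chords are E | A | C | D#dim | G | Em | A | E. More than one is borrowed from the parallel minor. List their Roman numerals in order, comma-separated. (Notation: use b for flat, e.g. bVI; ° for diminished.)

E major has the diatonic set E, F#m, G#m, A, B, C#m, D#dim. E, A and D#dim all belong to that set. C (C–E–G) is not: scale degree 6 in E major carries C#m (vi). In E minor the chord on that degree is C, so here it functions as bVI, borrowed from the parallel minor. G (G–B–D) doesn't fit — on degree 3 E major would have G#m (iii). G is the degree-3 chord of E minor, so it is the borrowed bIII. Em (E–G–B) doesn't fit — on degree 1 E major would have E (I). Em is the degree-1 chord of E minor, so it is the borrowed i.

bVI, bIII, i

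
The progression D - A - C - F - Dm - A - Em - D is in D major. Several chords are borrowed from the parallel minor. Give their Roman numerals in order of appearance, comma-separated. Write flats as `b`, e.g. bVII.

The diatonic triads in D major are D, Em, F#m, G, A, Bm, C#dim. Of the given chords, D, A and Em are diatonic. C (C–E–G) doesn't fit — on degree 7 D major would have C#dim (vii°). C is the degree-7 chord of D minor, so it is the borrowed bVII. But F (F–A–C) is foreign: the diatonic iii on degree 3 is F#m, whereas F comes from D minor. It is labeled bIII. Dm (D–F–A) doesn't fit — on degree 1 D major would have D (I). Dm is the degree-1 chord of D minor, so it is the borrowed i.

bVII, bIII, i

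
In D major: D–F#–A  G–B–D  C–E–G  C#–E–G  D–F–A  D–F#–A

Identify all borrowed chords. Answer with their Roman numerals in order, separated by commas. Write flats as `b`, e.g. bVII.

bVII, i

The diatonic triads in D major are D, Em, F#m, G, A, Bm, C#dim. Of the given chords, D–F#–A = D, G–B–D = G and C#–E–G = C#dim are diatonic. But C–E–G is foreign: the diatonic vii° on degree 7 is C#dim, whereas C comes from D minor. It is labeled bVII. D–F–A is not: scale degree 1 in D major carries D (I). In D minor the chord on that degree is Dm, so here it functions as i, borrowed from the parallel minor.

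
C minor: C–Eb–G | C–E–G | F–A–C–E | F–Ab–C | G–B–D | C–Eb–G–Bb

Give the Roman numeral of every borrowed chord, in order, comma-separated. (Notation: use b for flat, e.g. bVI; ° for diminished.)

I, IVmaj7

The diatonic triads in C minor (with V from harmonic minor) are Cm, Ddim, Eb, Fm, G, Ab, Bb. C–Eb–G = Cm, F–Ab–C = Fm, G–B–D = G and C–Eb–G–Bb = Cm7 are all diatonic. C–E–G is not: scale degree 1 in C minor carries Cm (i). In C major the chord on that degree is C, so here it functions as I, borrowed from the parallel major. F–A–C–E is not: scale degree 4 in C minor carries Fm (iv). In C major the chord on that degree is Fmaj7, so here it functions as IVmaj7, borrowed from the parallel major.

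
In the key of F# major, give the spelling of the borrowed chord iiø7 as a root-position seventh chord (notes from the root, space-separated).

G# B D F#

iiø7 is built on scale degree 2, which is G# in both F# major and its parallel. In F# minor the chord on G# is G#–B–D–F#.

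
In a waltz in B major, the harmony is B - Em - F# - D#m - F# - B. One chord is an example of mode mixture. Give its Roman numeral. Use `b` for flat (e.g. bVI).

The diatonic triads in B major are B, C#m, D#m, E, F#, G#m, A#dim. B, F# and D#m all belong to that set. Em (E–G–B) is not: scale degree 4 in B major carries E (IV). In B minor the chord on that degree is Em, so here it functions as iv, borrowed from the parallel minor.

iv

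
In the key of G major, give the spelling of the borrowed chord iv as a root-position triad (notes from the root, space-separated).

C Eb G

iv is built on scale degree 4, which is C in both G major and its parallel. In G minor the chord on C is C–Eb–G.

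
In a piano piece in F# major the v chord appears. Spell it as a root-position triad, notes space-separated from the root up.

C# E G#

v is built on scale degree 5, which is C# in both F# major and its parallel. Building the minor chord from the parallel minor on C#: C#–E–G#.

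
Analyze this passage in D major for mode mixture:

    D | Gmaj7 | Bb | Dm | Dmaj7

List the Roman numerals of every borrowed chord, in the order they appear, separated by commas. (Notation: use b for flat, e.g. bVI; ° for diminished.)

bVI, i

D major has the diatonic set D, Em, F#m, G, A, Bm, C#dim. D, Gmaj7 and Dmaj7 all belong to that set. But Bb (Bb–D–F) is foreign: the diatonic vi on degree 6 is Bm, whereas Bb comes from D minor. It is labeled bVI. Dm (D–F–A) is not: scale degree 1 in D major carries D (I). In D minor the chord on that degree is Dm, so here it functions as i, borrowed from the parallel minor.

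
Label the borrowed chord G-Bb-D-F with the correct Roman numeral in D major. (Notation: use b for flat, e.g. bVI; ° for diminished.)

The root G is the diatonic 4th degree of D major; the borrowing shows in the chord quality. Diatonically D major has G (IV) on that degree; G–Bb–D–F is instead the minor-seventh chord native to D minor, so it takes the label iv7.

iv7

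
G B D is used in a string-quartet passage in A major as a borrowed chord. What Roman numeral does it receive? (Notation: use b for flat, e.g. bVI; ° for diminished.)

G is the lowered form of scale degree 7 in A major (the diatonic degree 7 is G#). Diatonically A major has G#dim (vii°) on that degree; G–B–D is instead the major chord native to A minor, so it takes the label bVII.

bVII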